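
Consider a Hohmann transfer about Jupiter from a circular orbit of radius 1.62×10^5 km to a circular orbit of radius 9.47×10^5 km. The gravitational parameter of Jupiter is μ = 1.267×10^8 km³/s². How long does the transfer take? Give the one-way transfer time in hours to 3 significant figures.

The Hohmann ellipse has a_t = (r₁ + r₂)/2 = 5.545×10^5 km.
Half the transfer-orbit period gives t = π√(a_t³/μ) = 1.152×10^5 s.
Converting: 1.152×10^5 s ÷ 3600 s/hour = 32.0 hours.

t = 32.0 hours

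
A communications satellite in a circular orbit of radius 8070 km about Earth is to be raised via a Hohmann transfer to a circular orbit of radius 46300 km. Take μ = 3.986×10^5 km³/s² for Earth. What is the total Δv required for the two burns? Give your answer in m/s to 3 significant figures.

The Hohmann ellipse has a_t = (r₁ + r₂)/2 = 27185 km.
Circular speed at r₁: v₁ = √(μ/r₁) = √(3.986×10^5/8070) = 7.028 km/s.
On the transfer ellipse at r₁, vis-viva gives v_p = √[μ(2/r₁ − 1/a_t)] = 9.172 km/s.
First burn Δv₁ = |v_p − v₁| = 2.144 km/s.
Circular speed at r₂: v₂ = √(μ/r₂) = 2.934 km/s.
Transfer-orbit speed at r₂: v_a = √[μ(2/r₂ − 1/a_t)] = 1.599 km/s.
Second burn Δv₂ = |v₂ − v_a| = 1.335 km/s.
Total Δv = Δv₁ + Δv₂ = 3.479 km/s.

Δv = 3480 m/s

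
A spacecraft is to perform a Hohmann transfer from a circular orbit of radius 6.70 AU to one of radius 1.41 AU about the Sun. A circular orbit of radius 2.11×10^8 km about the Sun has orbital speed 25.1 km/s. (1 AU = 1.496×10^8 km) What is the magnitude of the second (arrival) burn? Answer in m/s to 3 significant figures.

From the circular-orbit relation v² = μ/r at r = 2.11×10^8 km: μ = v²r = (25.1)² × 2.11×10^8 = 1.32932×10^11 km³/s².
In km: r₁ = 6.70 × 1.496×10^8 = 1.00232×10^9 km; r₂ = 1.41 × 1.496×10^8 = 2.10936×10^8 km.
The Hohmann ellipse has a_t = (r₁ + r₂)/2 = 6.06628×10^8 km.
Circular speed at r = 2.10936×10^8 km: v_c = √(μ/r) = 25.104 km/s.
Transfer-orbit speed at the same r (vis-viva, a = a_t): v_t = √[μ(2/r − 1/a_t)] = 32.269 km/s.
Δv₂ = |v_t − v_c| = |32.269 − 25.104| = 7.165 km/s.

Δv₂ = 7160 m/s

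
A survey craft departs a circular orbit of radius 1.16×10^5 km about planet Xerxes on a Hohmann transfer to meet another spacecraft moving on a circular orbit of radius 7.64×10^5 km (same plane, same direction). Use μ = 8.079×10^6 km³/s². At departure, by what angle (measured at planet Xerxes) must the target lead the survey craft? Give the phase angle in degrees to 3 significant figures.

φ = 101°

Transfer-ellipse semi-major axis a_t = (r₁ + r₂)/2 = (1.160×10^5 + 7.640×10^5)/2 = 4.400×10^5 km.
Transfer time t = π√(a_t³/μ) = 3.226×10^5 s.
Target angular speed ω₂ = √(μ/r₂³) = 4.256×10^-6 rad/s.
Angle swept by the target during transfer: ω₂·t = 1.373 rad = 78.67°.
The survey craft traverses 180° on the transfer ellipse, so the target must lead by 180° − 78.67° = 101°.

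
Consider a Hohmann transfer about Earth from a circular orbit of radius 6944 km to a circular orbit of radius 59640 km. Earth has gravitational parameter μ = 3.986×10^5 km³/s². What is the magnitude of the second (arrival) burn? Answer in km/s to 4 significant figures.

Δv₂ = 1.405 km/s

Semi-major axis of the transfer orbit: a_t = (6944 + 59640)/2 = 33292 km.
Circular speed at r = 59640 km: v_c = √(μ/r) = 2.58523 km/s.
Vis-viva on the transfer ellipse at r = 59640 km gives v_t = √[μ(2/r − 1/a_t)] = 1.18069 km/s.
Δv₂ = |v_t − v_c| = |1.18069 − 2.58523| = 1.405 km/s.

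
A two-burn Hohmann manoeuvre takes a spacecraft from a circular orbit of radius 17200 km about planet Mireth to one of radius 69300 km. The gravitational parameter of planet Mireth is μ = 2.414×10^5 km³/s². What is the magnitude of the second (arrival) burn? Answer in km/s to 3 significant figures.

Δv₂ = 0.689 km/s

Semi-major axis of the transfer orbit: a_t = (17200 + 69300)/2 = 43250 km.
Circular speed at r = 69300 km: v_c = √(μ/r) = 1.8664 km/s.
Transfer-orbit speed at the same r (vis-viva, a = a_t): v_t = √[μ(2/r − 1/a_t)] = 1.1770 km/s.
Δv₂ = |v_t − v_c| = |1.1770 − 1.8664| = 0.6894 km/s.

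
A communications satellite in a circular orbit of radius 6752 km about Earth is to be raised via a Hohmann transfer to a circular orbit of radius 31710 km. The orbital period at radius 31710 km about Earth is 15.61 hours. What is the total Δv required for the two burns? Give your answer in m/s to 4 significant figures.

From Kepler's third law T² = 4π²r³/μ at r = 31710 km, T = 15.61 hours = 15.61 × 3600 s = 56196 s: μ = 4π²r³/T² = 3.98600×10^5 km³/s².
Semi-major axis of the transfer orbit: a_t = (6752 + 31710)/2 = 19231 km.
At r₁ the circular-orbit speed is v₁ = √(μ/r₁) = 7.6834 km/s.
On the transfer ellipse at r₁, v² = μ(2/r − 1/a) gives v_p = √[μ(2/r₁ − 1/a_t)] = 9.8662 km/s.
First burn Δv₁ = |v_p − v₁| = 2.1828 km/s.
At r₂, v₂ = √(μ/r₂) = 3.5454 km/s.
Transfer-orbit speed at r₂: v_a = √[μ(2/r₂ − 1/a_t)] = 2.1008 km/s.
Second burn Δv₂ = |v₂ − v_a| = 1.4446 km/s.
Total Δv = Δv₁ + Δv₂ = 3.627 km/s.

Δv = 3627 m/s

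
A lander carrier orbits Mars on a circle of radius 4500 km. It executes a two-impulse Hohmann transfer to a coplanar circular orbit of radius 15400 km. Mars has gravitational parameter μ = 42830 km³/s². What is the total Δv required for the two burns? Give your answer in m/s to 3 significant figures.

Δv = 1300 m/s

The Hohmann ellipse has a_t = (r₁ + r₂)/2 = 9950 km.
Circular speed at r₁: v₁ = √(μ/r₁) = √(42830/4500) = 3.085 km/s.
On the transfer ellipse at r₁, vis-viva gives v_p = √[μ(2/r₁ − 1/a_t)] = 3.838 km/s.
First burn Δv₁ = |v_p − v₁| = 0.7530 km/s.
At r₂, v₂ = √(μ/r₂) = 1.6677 km/s.
Transfer-orbit speed at r₂: v_a = √[μ(2/r₂ − 1/a_t)] = 1.1215 km/s.
Second burn Δv₂ = |v₂ − v_a| = 0.5462 km/s.
Total Δv = Δv₁ + Δv₂ = 1.299 km/s.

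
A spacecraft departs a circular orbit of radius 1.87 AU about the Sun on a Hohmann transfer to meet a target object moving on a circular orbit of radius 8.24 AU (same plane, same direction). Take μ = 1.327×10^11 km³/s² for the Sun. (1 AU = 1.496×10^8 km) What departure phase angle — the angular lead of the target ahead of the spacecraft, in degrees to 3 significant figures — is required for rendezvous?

φ = 93.5°

In km: r₁ = 1.87 × 1.496×10^8 = 2.79752×10^8 km; r₂ = 8.24 × 1.496×10^8 = 1.232704×10^9 km.
Semi-major axis of the transfer orbit: a_t = (2.79752×10^8 + 1.232704×10^9)/2 = 7.56228×10^8 km.
The half-period of the transfer ellipse is t = π√(a_t³/μ) = 1.79347×10^8 s.
The target's mean motion on its circular orbit is ω₂ = √(μ/r₂³) = 8.41680×10^-9 rad/s.
Angle swept by the target during transfer: ω₂·t = 1.5095 rad = 86.49°.
The spacecraft traverses 180° on the transfer ellipse, so the target must lead by 180° − 86.49° = 93.5°.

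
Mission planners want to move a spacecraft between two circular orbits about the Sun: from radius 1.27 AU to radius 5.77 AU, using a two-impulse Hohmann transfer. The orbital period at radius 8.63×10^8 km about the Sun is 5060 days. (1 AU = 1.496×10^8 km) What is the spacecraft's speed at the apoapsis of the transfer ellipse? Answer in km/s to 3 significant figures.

v = 7.45 km/s

From Kepler's third law T² = 4π²r³/μ at r = 8.63×10^8 km, T = 5060 days = 5060 × 86400 s = 4.37184×10^8 s: μ = 4π²r³/T² = 1.32759×10^11 km³/s².
In km: r₁ = 1.27 × 1.496×10^8 = 1.89992×10^8 km; r₂ = 5.77 × 1.496×10^8 = 8.63192×10^8 km.
Semi-major axis of the transfer orbit: a_t = (1.89992×10^8 + 8.63192×10^8)/2 = 5.26592×10^8 km.
The apoapsis of the transfer ellipse is at r = 8.63192×10^8 km.
Vis-viva: v = √[μ(2/r − 1/a_t)] = √[1.32759×10^11 × (2/8.63192×10^8 − 1/5.26592×10^8)] = 7.449 km/s.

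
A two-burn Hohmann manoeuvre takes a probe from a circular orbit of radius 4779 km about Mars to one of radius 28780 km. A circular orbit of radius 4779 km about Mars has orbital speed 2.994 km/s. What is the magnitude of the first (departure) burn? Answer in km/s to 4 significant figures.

Δv₁ = 0.9271 km/s

From the circular-orbit relation v² = μ/r at r = 4779 km: μ = v²r = (2.994)² × 4779 = 42839.1 km³/s².
The Hohmann ellipse has a_t = (r₁ + r₂)/2 = 16779.5 km.
On the circular orbit at r = 4779 km, v_c = √(μ/r) = 2.9940 km/s.
Vis-viva on the transfer ellipse at r = 4779 km gives v_t = √[μ(2/r − 1/a_t)] = 3.9211 km/s.
Δv₁ = |v_t − v_c| = |3.9211 − 2.9940| = 0.9271 km/s.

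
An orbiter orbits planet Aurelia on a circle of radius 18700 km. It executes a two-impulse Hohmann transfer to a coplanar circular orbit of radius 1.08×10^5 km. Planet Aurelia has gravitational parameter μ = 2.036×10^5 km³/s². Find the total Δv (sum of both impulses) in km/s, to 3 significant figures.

Δv = 1.64 km/s

The Hohmann ellipse has a_t = (r₁ + r₂)/2 = 63350 km.
Circular speed at r₁: v₁ = √(μ/r₁) = √(2.036×10^5/18700) = 3.2997 km/s.
Transfer-orbit speed at r₁ (v² = μ(2/r − 1/a)): v_p = √[μ(2/r₁ − 1/a_t)] = 4.3083 km/s.
First burn Δv₁ = |v_p − v₁| = 1.009 km/s.
Circular speed at r₂: v₂ = √(μ/r₂) = 1.373 km/s.
Transfer-orbit speed at r₂: v_a = √[μ(2/r₂ − 1/a_t)] = 0.7460 km/s.
Second burn Δv₂ = |v₂ − v_a| = 0.6270 km/s.
Δv = Δv₁ + Δv₂ = 1.009 + 0.6270 = 1.636 km/s.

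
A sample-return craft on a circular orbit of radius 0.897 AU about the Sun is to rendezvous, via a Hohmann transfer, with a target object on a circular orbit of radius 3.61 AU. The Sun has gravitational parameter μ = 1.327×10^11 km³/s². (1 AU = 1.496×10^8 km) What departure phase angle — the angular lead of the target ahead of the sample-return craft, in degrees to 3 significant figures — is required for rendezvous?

In km: r₁ = 0.897 × 1.496×10^8 = 1.341912×10^8 km; r₂ = 3.61 × 1.496×10^8 = 5.40056×10^8 km.
Semi-major axis of the transfer orbit: a_t = (1.341912×10^8 + 5.40056×10^8)/2 = 3.371236×10^8 km.
The half-period of the transfer ellipse is t = π√(a_t³/μ) = 5.33824×10^7 s.
Target angular speed ω₂ = √(μ/r₂³) = 2.90253×10^-8 rad/s.
Angle swept by the target during transfer: ω₂·t = 1.54944 rad = 88.78°.
The sample-return craft traverses 180° on the transfer ellipse, so the target must lead by 180° − 88.78° = 91.2°.

φ = 91.2°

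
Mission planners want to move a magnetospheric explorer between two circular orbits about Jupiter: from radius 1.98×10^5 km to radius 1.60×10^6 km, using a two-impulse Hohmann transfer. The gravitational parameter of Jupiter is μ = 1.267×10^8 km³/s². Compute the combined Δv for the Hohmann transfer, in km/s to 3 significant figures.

Transfer-ellipse semi-major axis a_t = (r₁ + r₂)/2 = (1.980×10^5 + 1.600×10^6)/2 = 8.990×10^5 km.
Circular speed at r₁: v₁ = √(μ/r₁) = √(1.267×10^8/1.980×10^5) = 25.296 km/s.
Transfer-orbit speed at r₁ (vis-viva): v_p = √[μ(2/r₁ − 1/a_t)] = 33.747 km/s.
First burn Δv₁ = |v_p − v₁| = 8.451 km/s.
Circular speed at r₂: v₂ = √(μ/r₂) = 8.899 km/s.
Transfer-orbit speed at r₂: v_a = √[μ(2/r₂ − 1/a_t)] = 4.176 km/s.
Second burn Δv₂ = |v₂ − v_a| = 4.723 km/s.
Δv = Δv₁ + Δv₂ = 8.451 + 4.723 = 13.17 km/s.

Δv = 13.2 km/s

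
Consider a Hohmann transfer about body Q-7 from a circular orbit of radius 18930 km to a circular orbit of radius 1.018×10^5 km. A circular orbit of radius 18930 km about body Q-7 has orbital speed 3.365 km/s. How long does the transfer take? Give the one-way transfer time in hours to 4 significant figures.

From the circular-orbit relation v² = μ/r at r = 18930 km: μ = v²r = (3.365)² × 18930 = 2.14349×10^5 km³/s².
Semi-major axis of the transfer orbit: a_t = (18930 + 1.018×10^5)/2 = 60365 km.
Transfer time t = π√(a_t³/μ) = π√((60365)³ / 2.14349×10^5) = 1.0064×10^5 s.
Converting: 1.0064×10^5 s ÷ 3600 s/hour = 27.96 hours.

t = 27.96 hours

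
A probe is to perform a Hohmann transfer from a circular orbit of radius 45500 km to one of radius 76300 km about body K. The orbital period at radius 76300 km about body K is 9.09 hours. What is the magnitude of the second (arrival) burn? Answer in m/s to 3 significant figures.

Δv₂ = 1990 m/s

From Kepler's third law T² = 4π²r³/μ at r = 76300 km, T = 9.09 hours = 9.09 × 3600 s = 32724 s: μ = 4π²r³/T² = 1.63757×10^7 km³/s².
Semi-major axis of the transfer orbit: a_t = (45500 + 76300)/2 = 60900 km.
On the circular orbit at r = 76300 km, v_c = √(μ/r) = 14.650 km/s.
Vis-viva on the transfer ellipse at r = 76300 km gives v_t = √[μ(2/r − 1/a_t)] = 12.663 km/s.
Δv₂ = |v_t − v_c| = |12.663 − 14.650| = 1.987 km/s.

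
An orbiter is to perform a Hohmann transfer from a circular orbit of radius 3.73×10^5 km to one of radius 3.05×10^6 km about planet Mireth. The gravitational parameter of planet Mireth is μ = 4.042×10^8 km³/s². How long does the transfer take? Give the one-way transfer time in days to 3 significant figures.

t = 4.05 days

Transfer-ellipse semi-major axis a_t = (r₁ + r₂)/2 = (3.730×10^5 + 3.050×10^6)/2 = 1.7115×10^6 km.
Half the transfer-orbit period gives t = π√(a_t³/μ) = 3.499×10^5 s.
Converting: 3.499×10^5 s ÷ 86400 s/day = 4.05 days.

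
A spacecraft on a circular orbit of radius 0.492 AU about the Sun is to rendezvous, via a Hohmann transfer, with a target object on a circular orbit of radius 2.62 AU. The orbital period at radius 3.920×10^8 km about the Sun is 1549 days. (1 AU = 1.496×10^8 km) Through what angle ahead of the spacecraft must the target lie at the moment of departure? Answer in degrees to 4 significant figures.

From Kepler's third law T² = 4π²r³/μ at r = 3.920×10^8 km, T = 1549 days = 1549 × 86400 s = 1.338336×10^8 s: μ = 4π²r³/T² = 1.32766×10^11 km³/s².
In km: r₁ = 0.492 × 1.496×10^8 = 7.36032×10^7 km; r₂ = 2.62 × 1.496×10^8 = 3.91952×10^8 km.
Semi-major axis of the transfer orbit: a_t = (7.36032×10^7 + 3.91952×10^8)/2 = 2.327776×10^8 km.
The half-period of the transfer ellipse is t = π√(a_t³/μ) = 3.0621×10^7 s.
Target angular speed ω₂ = √(μ/r₂³) = 4.6956×10^-8 rad/s.
Angle swept by the target during transfer: ω₂·t = 1.4378 rad = 82.38°.
The spacecraft traverses 180° on the transfer ellipse, so the target must lead by 180° − 82.38° = 97.62°.

φ = 97.62°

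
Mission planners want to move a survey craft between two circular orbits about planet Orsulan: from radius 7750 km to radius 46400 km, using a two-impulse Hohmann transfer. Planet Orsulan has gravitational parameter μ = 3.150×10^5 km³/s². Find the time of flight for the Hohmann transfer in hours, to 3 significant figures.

t = 6.93 hours

Transfer-ellipse semi-major axis a_t = (r₁ + r₂)/2 = (7750 + 46400)/2 = 27075 km.
Transfer time t = π√(a_t³/μ) = π√((27075)³ / 3.150×10^5) = 24940 s.
Converting: 24940 s ÷ 3600 s/hour = 6.93 hours.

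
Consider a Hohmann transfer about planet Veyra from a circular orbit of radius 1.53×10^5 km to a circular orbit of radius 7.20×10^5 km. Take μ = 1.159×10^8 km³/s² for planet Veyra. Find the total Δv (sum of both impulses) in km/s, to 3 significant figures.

Δv = 13.0 km/s

The Hohmann ellipse has a_t = (r₁ + r₂)/2 = 4.365×10^5 km.
At r₁ the circular-orbit speed is v₁ = √(μ/r₁) = 27.523 km/s.
On the transfer ellipse at r₁, vis-viva equation gives v_p = √[μ(2/r₁ − 1/a_t)] = 35.348 km/s.
First burn Δv₁ = |v_p − v₁| = 7.825 km/s.
At r₂, v₂ = √(μ/r₂) = 12.6875 km/s.
Transfer-orbit speed at r₂: v_a = √[μ(2/r₂ − 1/a_t)] = 7.51154 km/s.
Second burn Δv₂ = |v₂ − v_a| = 5.176 km/s.
Total Δv = Δv₁ + Δv₂ = 13.00 km/s.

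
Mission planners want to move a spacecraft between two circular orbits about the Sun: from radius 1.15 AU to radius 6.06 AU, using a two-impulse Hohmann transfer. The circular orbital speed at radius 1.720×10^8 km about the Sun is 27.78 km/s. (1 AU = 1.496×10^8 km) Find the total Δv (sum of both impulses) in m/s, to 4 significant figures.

From the circular-orbit relation v² = μ/r at r = 1.720×10^8 km: μ = v²r = (27.78)² × 1.720×10^8 = 1.32737×10^11 km³/s².
In km: r₁ = 1.15 × 1.496×10^8 = 1.7204×10^8 km; r₂ = 6.06 × 1.496×10^8 = 9.06576×10^8 km.
Transfer-ellipse semi-major axis a_t = (r₁ + r₂)/2 = (1.7204×10^8 + 9.06576×10^8)/2 = 5.39308×10^8 km.
At r₁ the circular-orbit speed is v₁ = √(μ/r₁) = 27.777 km/s.
On the transfer ellipse at r₁, vis-viva equation gives v_p = √[μ(2/r₁ − 1/a_t)] = 36.014 km/s.
First burn Δv₁ = |v_p − v₁| = 8.237 km/s.
Circular speed at r₂: v₂ = √(μ/r₂) = 12.10 km/s.
Transfer-orbit speed at r₂: v_a = √[μ(2/r₂ − 1/a_t)] = 6.834 km/s.
Second burn Δv₂ = |v₂ − v_a| = 5.266 km/s.
Δv = Δv₁ + Δv₂ = 8.237 + 5.266 = 13.50 km/s.

Δv = 13500 m/s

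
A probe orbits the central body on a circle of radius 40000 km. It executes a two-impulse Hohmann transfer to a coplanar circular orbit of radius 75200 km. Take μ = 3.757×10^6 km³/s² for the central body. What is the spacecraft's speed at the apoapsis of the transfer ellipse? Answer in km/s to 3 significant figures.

Semi-major axis of the transfer orbit: a_t = (40000 + 75200)/2 = 57600 km.
The apoapsis of the transfer ellipse is at r = 75200 km.
Vis-viva: v = √[μ(2/r − 1/a_t)] = √[3.757×10^6 × (2/75200 − 1/57600)] = 5.890 km/s.

v = 5.89 km/s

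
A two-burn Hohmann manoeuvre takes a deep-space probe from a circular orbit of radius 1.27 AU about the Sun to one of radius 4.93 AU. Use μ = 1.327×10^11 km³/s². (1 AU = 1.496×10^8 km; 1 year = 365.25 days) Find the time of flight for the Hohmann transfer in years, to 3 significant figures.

t = 2.73 years

In km: r₁ = 1.27 × 1.496×10^8 = 1.89992×10^8 km; r₂ = 4.93 × 1.496×10^8 = 7.37528×10^8 km.
Semi-major axis of the transfer orbit: a_t = (1.89992×10^8 + 7.37528×10^8)/2 = 4.6376×10^8 km.
By Kepler's third law the transfer-orbit period is T = 2π√(a_t³/μ), so t = T/2 = 8.613×10^7 s.
Converting: 8.613×10^7 s ÷ 3.15576×10^7 s/year (365.25 × 86400) = 2.73 years.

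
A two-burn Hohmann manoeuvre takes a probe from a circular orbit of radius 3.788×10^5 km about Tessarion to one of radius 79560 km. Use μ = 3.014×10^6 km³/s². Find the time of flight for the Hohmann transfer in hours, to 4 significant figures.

Transfer-ellipse semi-major axis a_t = (r₁ + r₂)/2 = (3.788×10^5 + 79560)/2 = 2.2918×10^5 km.
By Kepler's third law the transfer-orbit period is T = 2π√(a_t³/μ), so t = T/2 = 1.9854×10^5 s.
Converting: 1.9854×10^5 s ÷ 3600 s/hour = 55.15 hours.

t = 55.15 hours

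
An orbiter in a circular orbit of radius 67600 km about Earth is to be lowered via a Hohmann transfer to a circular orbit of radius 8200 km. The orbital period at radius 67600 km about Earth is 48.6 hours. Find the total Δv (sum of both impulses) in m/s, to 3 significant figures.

From Kepler's third law T² = 4π²r³/μ at r = 67600 km, T = 48.6 hours = 48.6 × 3600 s = 1.7496×10^5 s: μ = 4π²r³/T² = 3.98403×10^5 km³/s².
The Hohmann ellipse has a_t = (r₁ + r₂)/2 = 37900 km.
At r₁ the circular-orbit speed is v₁ = √(μ/r₁) = 2.42766 km/s.
Transfer-orbit speed at r₁ (vis-viva equation): v_a = √[μ(2/r₁ − 1/a_t)] = 1.12921 km/s.
First burn Δv₁ = |v_a − v₁| = 1.298 km/s.
At r₂, v₂ = √(μ/r₂) = 6.970 km/s.
Transfer-orbit speed at r₂: v_p = √[μ(2/r₂ − 1/a_t)] = 9.309 km/s.
Second burn Δv₂ = |v₂ − v_p| = 2.339 km/s.
Total Δv = Δv₁ + Δv₂ = 3.637 km/s.

Δv = 3640 m/s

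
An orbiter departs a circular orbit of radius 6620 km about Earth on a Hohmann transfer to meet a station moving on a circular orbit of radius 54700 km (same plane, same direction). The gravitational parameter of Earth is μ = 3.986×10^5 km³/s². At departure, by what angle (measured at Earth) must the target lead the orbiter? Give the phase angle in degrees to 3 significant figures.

Transfer-ellipse semi-major axis a_t = (r₁ + r₂)/2 = (6620 + 54700)/2 = 30660 km.
Transfer time t = π√(a_t³/μ) = 26714 s.
Target angular speed ω₂ = √(μ/r₂³) = 4.9350×10^-5 rad/s.
Angle swept by the target during transfer: ω₂·t = 1.31834 rad = 75.54°.
Arrival is 180° from departure on the ellipse, so φ = 180° − 75.54° = 104°.

φ = 104°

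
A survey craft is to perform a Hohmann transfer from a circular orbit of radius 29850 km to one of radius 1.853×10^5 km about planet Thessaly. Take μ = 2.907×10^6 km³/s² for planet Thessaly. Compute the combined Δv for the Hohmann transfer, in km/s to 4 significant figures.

Δv = 4.958 km/s

Semi-major axis of the transfer orbit: a_t = (29850 + 1.853×10^5)/2 = 1.07575×10^5 km.
Circular speed at r₁: v₁ = √(μ/r₁) = √(2.907×10^6/29850) = 9.86848 km/s.
Transfer-orbit speed at r₁ (vis-viva): v_p = √[μ(2/r₁ − 1/a_t)] = 12.9519 km/s.
First burn Δv₁ = |v_p − v₁| = 3.0834 km/s.
At r₂, v₂ = √(μ/r₂) = 3.9608 km/s.
Transfer-orbit speed at r₂: v_a = √[μ(2/r₂ − 1/a_t)] = 2.0864 km/s.
Second burn Δv₂ = |v₂ − v_a| = 1.8744 km/s.
Δv = Δv₁ + Δv₂ = 3.0834 + 1.8744 = 4.958 km/s.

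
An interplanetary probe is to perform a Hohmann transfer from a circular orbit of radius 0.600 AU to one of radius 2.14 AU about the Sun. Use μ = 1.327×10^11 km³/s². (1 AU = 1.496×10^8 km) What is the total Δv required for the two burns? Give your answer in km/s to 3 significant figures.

In km: r₁ = 0.600 × 1.496×10^8 = 8.976×10^7 km; r₂ = 2.14 × 1.496×10^8 = 3.20144×10^8 km.
Transfer-ellipse semi-major axis a_t = (r₁ + r₂)/2 = (8.976×10^7 + 3.20144×10^8)/2 = 2.04952×10^8 km.
Circular speed at r₁: v₁ = √(μ/r₁) = √(1.327×10^11/8.976×10^7) = 38.450 km/s.
On the transfer ellipse at r₁, v² = μ(2/r − 1/a) gives v_p = √[μ(2/r₁ − 1/a_t)] = 48.055 km/s.
First burn Δv₁ = |v_p − v₁| = 9.605 km/s.
At r₂, v₂ = √(μ/r₂) = 20.359 km/s.
Transfer-orbit speed at r₂: v_a = √[μ(2/r₂ − 1/a_t)] = 13.473 km/s.
Second burn Δv₂ = |v₂ − v_a| = 6.886 km/s.
Δv = Δv₁ + Δv₂ = 9.605 + 6.886 = 16.49 km/s.

Δv = 16.5 km/s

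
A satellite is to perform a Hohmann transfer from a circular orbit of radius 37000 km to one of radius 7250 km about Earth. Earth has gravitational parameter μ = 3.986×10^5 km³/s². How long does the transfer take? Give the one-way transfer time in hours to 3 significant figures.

t = 4.55 hours

Transfer-ellipse semi-major axis a_t = (r₁ + r₂)/2 = (37000 + 7250)/2 = 22125 km.
Transfer time t = π√(a_t³/μ) = π√((22125)³ / 3.986×10^5) = 16380 s.
Converting: 16380 s ÷ 3600 s/hour = 4.55 hours.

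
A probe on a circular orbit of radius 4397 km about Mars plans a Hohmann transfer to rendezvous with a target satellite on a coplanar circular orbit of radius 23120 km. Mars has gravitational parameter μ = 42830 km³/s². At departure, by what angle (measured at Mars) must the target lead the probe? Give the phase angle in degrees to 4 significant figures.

Semi-major axis of the transfer orbit: a_t = (4397 + 23120)/2 = 13758.5 km.
The half-period of the transfer ellipse is t = π√(a_t³/μ) = 24498 s.
The target's mean motion on its circular orbit is ω₂ = √(μ/r₂³) = 5.8870×10^-5 rad/s.
Angle swept by the target during transfer: ω₂·t = 1.4422 rad = 82.63°.
Arrival is 180° from departure on the ellipse, so φ = 180° − 82.63° = 97.37°.

φ = 97.37°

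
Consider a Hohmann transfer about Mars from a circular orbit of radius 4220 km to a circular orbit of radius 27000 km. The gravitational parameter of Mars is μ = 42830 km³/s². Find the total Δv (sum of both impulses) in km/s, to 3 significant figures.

The Hohmann ellipse has a_t = (r₁ + r₂)/2 = 15610 km.
Circular speed at r₁: v₁ = √(μ/r₁) = √(42830/4220) = 3.186 km/s.
Transfer-orbit speed at r₁ (v² = μ(2/r − 1/a)): v_p = √[μ(2/r₁ − 1/a_t)] = 4.190 km/s.
First burn Δv₁ = |v_p − v₁| = 1.004 km/s.
Circular speed at r₂: v₂ = √(μ/r₂) = 1.2595 km/s.
Transfer-orbit speed at r₂: v_a = √[μ(2/r₂ − 1/a_t)] = 0.65486 km/s.
Second burn Δv₂ = |v₂ − v_a| = 0.6046 km/s.
Total Δv = Δv₁ + Δv₂ = 1.609 km/s.

Δv = 1.61 km/s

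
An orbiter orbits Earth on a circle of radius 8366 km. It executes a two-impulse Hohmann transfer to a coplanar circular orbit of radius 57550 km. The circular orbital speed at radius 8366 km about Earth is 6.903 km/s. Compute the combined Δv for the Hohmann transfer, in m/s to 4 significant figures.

From the circular-orbit relation v² = μ/r at r = 8366 km: μ = v²r = (6.903)² × 8366 = 3.98652×10^5 km³/s².
The Hohmann ellipse has a_t = (r₁ + r₂)/2 = 32958 km.
At r₁ the circular-orbit speed is v₁ = √(μ/r₁) = 6.903 km/s.
Transfer-orbit speed at r₁ (v² = μ(2/r − 1/a)): v_p = √[μ(2/r₁ − 1/a_t)] = 9.122 km/s.
First burn Δv₁ = |v_p − v₁| = 2.219 km/s.
Circular speed at r₂: v₂ = √(μ/r₂) = 2.632 km/s.
Transfer-orbit speed at r₂: v_a = √[μ(2/r₂ − 1/a_t)] = 1.326 km/s.
Second burn Δv₂ = |v₂ − v_a| = 1.306 km/s.
Δv = Δv₁ + Δv₂ = 2.219 + 1.306 = 3.525 km/s.

Δv = 3525 m/s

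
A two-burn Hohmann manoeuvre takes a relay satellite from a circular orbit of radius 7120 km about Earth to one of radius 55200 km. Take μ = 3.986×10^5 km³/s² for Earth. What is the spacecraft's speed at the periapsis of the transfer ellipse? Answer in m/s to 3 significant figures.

The Hohmann ellipse has a_t = (r₁ + r₂)/2 = 31160 km.
The periapsis of the transfer ellipse is at r = 7120 km.
Applying v² = μ(2/r − 1/a_t): v = 9.959 km/s.

v = 9960 m/s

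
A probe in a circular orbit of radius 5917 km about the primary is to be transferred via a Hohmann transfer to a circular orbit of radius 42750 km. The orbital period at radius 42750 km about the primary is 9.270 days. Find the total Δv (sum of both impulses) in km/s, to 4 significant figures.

Δv = 0.4634 km/s

From Kepler's third law T² = 4π²r³/μ at r = 42750 km, T = 9.270 days = 9.270 × 86400 s = 8.00928×10^5 s: μ = 4π²r³/T² = 4808.18 km³/s².
Transfer-ellipse semi-major axis a_t = (r₁ + r₂)/2 = (5917 + 42750)/2 = 24333.5 km.
Circular speed at r₁: v₁ = √(μ/r₁) = √(4808.18/5917) = 0.901446 km/s.
Transfer-orbit speed at r₁ (vis-viva equation): v_p = √[μ(2/r₁ − 1/a_t)] = 1.19483 km/s.
First burn Δv₁ = |v_p − v₁| = 0.2934 km/s.
Circular speed at r₂: v₂ = √(μ/r₂) = 0.3354 km/s.
Transfer-orbit speed at r₂: v_a = √[μ(2/r₂ − 1/a_t)] = 0.1654 km/s.
Second burn Δv₂ = |v₂ − v_a| = 0.1700 km/s.
Δv = Δv₁ + Δv₂ = 0.2934 + 0.1700 = 0.4634 km/s.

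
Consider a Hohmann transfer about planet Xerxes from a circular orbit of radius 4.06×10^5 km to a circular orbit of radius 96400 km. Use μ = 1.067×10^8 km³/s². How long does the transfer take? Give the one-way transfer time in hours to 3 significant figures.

The Hohmann ellipse has a_t = (r₁ + r₂)/2 = 2.512×10^5 km.
Transfer time t = π√(a_t³/μ) = π√((2.512×10^5)³ / 1.067×10^8) = 38290 s.
Converting: 38290 s ÷ 3600 s/hour = 10.6 hours.

t = 10.6 hours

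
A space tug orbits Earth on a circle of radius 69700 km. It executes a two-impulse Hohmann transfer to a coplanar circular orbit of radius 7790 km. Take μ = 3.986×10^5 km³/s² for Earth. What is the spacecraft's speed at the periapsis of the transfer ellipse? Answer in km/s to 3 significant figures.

v = 9.59 km/s

Semi-major axis of the transfer orbit: a_t = (69700 + 7790)/2 = 38745 km.
At periapsis, r = 7790 km.
Vis-viva: v = √[μ(2/r − 1/a_t)] = √[3.986×10^5 × (2/7790 − 1/38745)] = 9.594 km/s.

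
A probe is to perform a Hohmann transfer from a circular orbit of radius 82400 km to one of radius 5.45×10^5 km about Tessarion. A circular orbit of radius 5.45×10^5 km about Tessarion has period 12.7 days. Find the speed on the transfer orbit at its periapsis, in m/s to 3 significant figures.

From Kepler's third law T² = 4π²r³/μ at r = 5.45×10^5 km, T = 12.7 days = 12.7 × 86400 s = 1.09728×10^6 s: μ = 4π²r³/T² = 5.30780×10^6 km³/s².
Semi-major axis of the transfer orbit: a_t = (82400 + 5.450×10^5)/2 = 3.137×10^5 km.
At periapsis, r = 82400 km.
From the vis-viva equation, v = √[μ(2/r − 1/a_t)] = 10.58 km/s.

v = 10600 m/s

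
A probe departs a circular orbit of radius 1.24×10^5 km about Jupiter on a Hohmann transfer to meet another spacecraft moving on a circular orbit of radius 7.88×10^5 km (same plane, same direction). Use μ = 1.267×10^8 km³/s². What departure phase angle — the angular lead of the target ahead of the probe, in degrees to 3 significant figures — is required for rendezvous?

Transfer-ellipse semi-major axis a_t = (r₁ + r₂)/2 = (1.240×10^5 + 7.880×10^5)/2 = 4.560×10^5 km.
The half-period of the transfer ellipse is t = π√(a_t³/μ) = 85940 s.
The target's mean motion on its circular orbit is ω₂ = √(μ/r₂³) = 1.609×10^-5 rad/s.
Angle swept by the target during transfer: ω₂·t = 1.383 rad = 79.24°.
Arrival is 180° from departure on the ellipse, so φ = 180° − 79.24° = 101°.

φ = 101°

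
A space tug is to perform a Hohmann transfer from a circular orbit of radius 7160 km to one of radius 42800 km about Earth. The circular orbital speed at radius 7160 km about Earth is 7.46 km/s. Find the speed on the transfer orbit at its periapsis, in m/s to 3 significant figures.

From the circular-orbit relation v² = μ/r at r = 7160 km: μ = v²r = (7.46)² × 7160 = 3.98465×10^5 km³/s².
The Hohmann ellipse has a_t = (r₁ + r₂)/2 = 24980 km.
The periapsis of the transfer ellipse is at r = 7160 km.
Applying v² = μ(2/r − 1/a_t): v = 9.765 km/s.

v = 9760 m/s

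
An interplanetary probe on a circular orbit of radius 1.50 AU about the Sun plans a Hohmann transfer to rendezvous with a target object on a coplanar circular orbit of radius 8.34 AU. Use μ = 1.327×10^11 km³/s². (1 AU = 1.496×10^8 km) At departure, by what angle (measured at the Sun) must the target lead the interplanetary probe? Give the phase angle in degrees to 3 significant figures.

In km: r₁ = 1.50 × 1.496×10^8 = 2.244×10^8 km; r₂ = 8.34 × 1.496×10^8 = 1.247664×10^9 km.
Semi-major axis of the transfer orbit: a_t = (2.244×10^8 + 1.247664×10^9)/2 = 7.36032×10^8 km.
Transfer time t = π√(a_t³/μ) = 1.7221×10^8 s.
Target angular speed ω₂ = √(μ/r₂³) = 8.2659×10^-9 rad/s.
Angle swept by the target during transfer: ω₂·t = 1.4235 rad = 81.56°.
Arrival is 180° from departure on the ellipse, so φ = 180° − 81.56° = 98.4°.

φ = 98.4°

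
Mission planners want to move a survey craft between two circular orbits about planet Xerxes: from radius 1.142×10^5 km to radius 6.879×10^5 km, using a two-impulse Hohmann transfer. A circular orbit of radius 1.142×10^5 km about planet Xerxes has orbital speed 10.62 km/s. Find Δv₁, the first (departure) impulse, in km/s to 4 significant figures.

Δv₁ = 3.289 km/s

From the circular-orbit relation v² = μ/r at r = 1.142×10^5 km: μ = v²r = (10.62)² × 1.142×10^5 = 1.28800×10^7 km³/s².
Semi-major axis of the transfer orbit: a_t = (1.142×10^5 + 6.879×10^5)/2 = 4.0105×10^5 km.
Circular speed at r = 1.142×10^5 km: v_c = √(μ/r) = 10.620 km/s.
Transfer-orbit speed at the same r (vis-viva, a = a_t): v_t = √[μ(2/r − 1/a_t)] = 13.909 km/s.
Δv₁ = |v_t − v_c| = |13.909 − 10.620| = 3.289 km/s.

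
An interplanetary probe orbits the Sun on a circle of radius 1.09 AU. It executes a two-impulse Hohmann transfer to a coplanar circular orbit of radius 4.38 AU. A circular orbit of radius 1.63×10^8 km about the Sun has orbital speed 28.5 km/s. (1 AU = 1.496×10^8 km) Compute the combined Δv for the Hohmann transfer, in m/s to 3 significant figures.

From the circular-orbit relation v² = μ/r at r = 1.63×10^8 km: μ = v²r = (28.5)² × 1.63×10^8 = 1.32397×10^11 km³/s².
In km: r₁ = 1.09 × 1.496×10^8 = 1.63064×10^8 km; r₂ = 4.38 × 1.496×10^8 = 6.55248×10^8 km.
The Hohmann ellipse has a_t = (r₁ + r₂)/2 = 4.09156×10^8 km.
At r₁ the circular-orbit speed is v₁ = √(μ/r₁) = 28.494 km/s.
On the transfer ellipse at r₁, v² = μ(2/r − 1/a) gives v_p = √[μ(2/r₁ − 1/a_t)] = 36.059 km/s.
First burn Δv₁ = |v_p − v₁| = 7.565 km/s.
At r₂, v₂ = √(μ/r₂) = 14.215 km/s.
Transfer-orbit speed at r₂: v_a = √[μ(2/r₂ − 1/a_t)] = 8.9737 km/s.
Second burn Δv₂ = |v₂ − v_a| = 5.241 km/s.
Δv = Δv₁ + Δv₂ = 7.565 + 5.241 = 12.81 km/s.

Δv = 12800 m/s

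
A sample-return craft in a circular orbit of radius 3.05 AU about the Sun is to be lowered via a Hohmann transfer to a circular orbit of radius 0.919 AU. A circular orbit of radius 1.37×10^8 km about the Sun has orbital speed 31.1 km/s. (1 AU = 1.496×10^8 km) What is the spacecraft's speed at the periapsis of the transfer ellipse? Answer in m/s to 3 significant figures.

From the circular-orbit relation v² = μ/r at r = 1.37×10^8 km: μ = v²r = (31.1)² × 1.37×10^8 = 1.32508×10^11 km³/s².
In km: r₁ = 3.05 × 1.496×10^8 = 4.5628×10^8 km; r₂ = 0.919 × 1.496×10^8 = 1.374824×10^8 km.
Semi-major axis of the transfer orbit: a_t = (4.5628×10^8 + 1.374824×10^8)/2 = 2.968812×10^8 km.
At periapsis, r = 1.374824×10^8 km.
Vis-viva: v = √[μ(2/r − 1/a_t)] = √[1.32508×10^11 × (2/1.374824×10^8 − 1/2.968812×10^8)] = 38.49 km/s.

v = 38500 m/s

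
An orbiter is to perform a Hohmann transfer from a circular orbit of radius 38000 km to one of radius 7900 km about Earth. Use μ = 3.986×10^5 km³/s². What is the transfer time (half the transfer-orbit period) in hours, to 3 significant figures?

t = 4.81 hours

Semi-major axis of the transfer orbit: a_t = (38000 + 7900)/2 = 22950 km.
By Kepler's third law the transfer-orbit period is T = 2π√(a_t³/μ), so t = T/2 = 17300 s.
Converting: 17300 s ÷ 3600 s/hour = 4.81 hours.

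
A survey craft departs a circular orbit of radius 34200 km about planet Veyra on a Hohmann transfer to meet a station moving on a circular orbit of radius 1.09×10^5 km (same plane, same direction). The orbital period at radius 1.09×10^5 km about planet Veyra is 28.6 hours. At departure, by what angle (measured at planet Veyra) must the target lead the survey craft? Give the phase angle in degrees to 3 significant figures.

From Kepler's third law T² = 4π²r³/μ at r = 1.09×10^5 km, T = 28.6 hours = 28.6 × 3600 s = 1.0296×10^5 s: μ = 4π²r³/T² = 4.82283×10^6 km³/s².
Semi-major axis of the transfer orbit: a_t = (34200 + 1.090×10^5)/2 = 71600 km.
Transfer time t = π√(a_t³/μ) = 27407.4 s.
Target angular speed ω₂ = √(μ/r₂³) = 6.10255×10^-5 rad/s.
Angle swept by the target during transfer: ω₂·t = 1.6726 rad = 95.83°.
The survey craft traverses 180° on the transfer ellipse, so the target must lead by 180° − 95.83° = 84.2°.

φ = 84.2°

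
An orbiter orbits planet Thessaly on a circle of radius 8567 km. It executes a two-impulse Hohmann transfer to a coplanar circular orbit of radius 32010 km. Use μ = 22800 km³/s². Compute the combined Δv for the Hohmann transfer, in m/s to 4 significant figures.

Transfer-ellipse semi-major axis a_t = (r₁ + r₂)/2 = (8567 + 32010)/2 = 20288.5 km.
At r₁ the circular-orbit speed is v₁ = √(μ/r₁) = 1.63137 km/s.
Transfer-orbit speed at r₁ (v² = μ(2/r − 1/a)): v_p = √[μ(2/r₁ − 1/a_t)] = 2.04914 km/s.
First burn Δv₁ = |v_p − v₁| = 0.4178 km/s.
At r₂, v₂ = √(μ/r₂) = 0.843965 km/s.
Transfer-orbit speed at r₂: v_a = √[μ(2/r₂ − 1/a_t)] = 0.548421 km/s.
Second burn Δv₂ = |v₂ − v_a| = 0.2955 km/s.
Δv = Δv₁ + Δv₂ = 0.4178 + 0.2955 = 0.7133 km/s.

Δv = 713.3 m/s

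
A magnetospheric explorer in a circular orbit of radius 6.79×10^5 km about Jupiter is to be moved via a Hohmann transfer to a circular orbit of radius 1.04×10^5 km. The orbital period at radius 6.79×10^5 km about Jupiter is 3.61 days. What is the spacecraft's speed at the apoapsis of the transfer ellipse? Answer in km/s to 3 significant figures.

v = 7.05 km/s

From Kepler's third law T² = 4π²r³/μ at r = 6.79×10^5 km, T = 3.61 days = 3.61 × 86400 s = 3.11904×10^5 s: μ = 4π²r³/T² = 1.27036×10^8 km³/s².
Transfer-ellipse semi-major axis a_t = (r₁ + r₂)/2 = (6.790×10^5 + 1.040×10^5)/2 = 3.915×10^5 km.
At apoapsis, r = 6.790×10^5 km.
Vis-viva: v = √[μ(2/r − 1/a_t)] = √[1.27036×10^8 × (2/6.790×10^5 − 1/3.915×10^5)] = 7.050 km/s.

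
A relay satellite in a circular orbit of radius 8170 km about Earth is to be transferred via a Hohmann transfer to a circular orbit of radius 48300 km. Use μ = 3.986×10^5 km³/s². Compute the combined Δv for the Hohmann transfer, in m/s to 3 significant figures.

Semi-major axis of the transfer orbit: a_t = (8170 + 48300)/2 = 28235 km.
At r₁ the circular-orbit speed is v₁ = √(μ/r₁) = 6.985 km/s.
Transfer-orbit speed at r₁ (vis-viva equation): v_p = √[μ(2/r₁ − 1/a_t)] = 9.136 km/s.
First burn Δv₁ = |v_p − v₁| = 2.151 km/s.
Circular speed at r₂: v₂ = √(μ/r₂) = 2.8727 km/s.
Transfer-orbit speed at r₂: v_a = √[μ(2/r₂ − 1/a_t)] = 1.5453 km/s.
Second burn Δv₂ = |v₂ − v_a| = 1.327 km/s.
Total Δv = Δv₁ + Δv₂ = 3.478 km/s.

Δv = 3480 m/s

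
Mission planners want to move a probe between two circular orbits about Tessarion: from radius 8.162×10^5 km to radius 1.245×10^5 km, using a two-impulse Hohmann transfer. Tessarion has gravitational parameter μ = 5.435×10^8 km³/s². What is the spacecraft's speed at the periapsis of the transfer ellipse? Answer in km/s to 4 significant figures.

v = 87.04 km/s

Semi-major axis of the transfer orbit: a_t = (8.162×10^5 + 1.245×10^5)/2 = 4.7035×10^5 km.
At periapsis, r = 1.245×10^5 km.
Vis-viva: v = √[μ(2/r − 1/a_t)] = √[5.435×10^8 × (2/1.245×10^5 − 1/4.7035×10^5)] = 87.04 km/s.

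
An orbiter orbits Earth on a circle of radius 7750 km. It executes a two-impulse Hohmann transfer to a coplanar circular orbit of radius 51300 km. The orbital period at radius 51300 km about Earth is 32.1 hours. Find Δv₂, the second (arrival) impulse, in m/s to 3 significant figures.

Δv₂ = 1360 m/s

From Kepler's third law T² = 4π²r³/μ at r = 51300 km, T = 32.1 hours = 32.1 × 3600 s = 1.1556×10^5 s: μ = 4π²r³/T² = 3.99114×10^5 km³/s².
Transfer-ellipse semi-major axis a_t = (r₁ + r₂)/2 = (7750 + 51300)/2 = 29525 km.
On the circular orbit at r = 51300 km, v_c = √(μ/r) = 2.789 km/s.
Vis-viva on the transfer ellipse at r = 51300 km gives v_t = √[μ(2/r − 1/a_t)] = 1.429 km/s.
Δv₂ = |v_t − v_c| = |1.429 − 2.789| = 1.360 km/s.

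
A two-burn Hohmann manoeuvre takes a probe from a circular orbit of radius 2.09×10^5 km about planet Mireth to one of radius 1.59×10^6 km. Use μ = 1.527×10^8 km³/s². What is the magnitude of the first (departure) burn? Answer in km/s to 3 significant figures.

The Hohmann ellipse has a_t = (r₁ + r₂)/2 = 8.995×10^5 km.
On the circular orbit at r = 2.090×10^5 km, v_c = √(μ/r) = 27.030 km/s.
Transfer-orbit speed at the same r (vis-viva, a = a_t): v_t = √[μ(2/r − 1/a_t)] = 35.937 km/s.
Δv₁ = |v_t − v_c| = |35.937 − 27.030| = 8.907 km/s.

Δv₁ = 8.91 km/s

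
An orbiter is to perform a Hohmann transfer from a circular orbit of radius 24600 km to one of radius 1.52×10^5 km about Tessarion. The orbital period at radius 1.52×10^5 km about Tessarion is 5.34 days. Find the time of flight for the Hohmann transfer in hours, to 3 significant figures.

t = 28.4 hours

From Kepler's third law T² = 4π²r³/μ at r = 1.52×10^5 km, T = 5.34 days = 5.34 × 86400 s = 4.61376×10^5 s: μ = 4π²r³/T² = 6.51299×10^5 km³/s².
The Hohmann ellipse has a_t = (r₁ + r₂)/2 = 88300 km.
Transfer time t = π√(a_t³/μ) = π√((88300)³ / 6.51299×10^5) = 1.021×10^5 s.
Converting: 1.021×10^5 s ÷ 3600 s/hour = 28.4 hours.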